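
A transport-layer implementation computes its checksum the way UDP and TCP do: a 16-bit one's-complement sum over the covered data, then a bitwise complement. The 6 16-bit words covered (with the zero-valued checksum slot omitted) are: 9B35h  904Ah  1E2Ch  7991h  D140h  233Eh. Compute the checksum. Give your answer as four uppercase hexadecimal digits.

4843

One's-complement addition (fold any carry out of bit 15 back into bit 0):
  0x9B35 + 0x904A = 0x12B7F → wrap carry → 0x2B80
  0x2B80 + 0x1E2C = 0x049AC
  0x49AC + 0x7991 = 0x0C33D
  0xC33D + 0xD140 = 0x1947D → wrap carry → 0x947E
  0x947E + 0x233E = 0x0B7BC
One's-complement sum = 0xB7BC.
Checksum = ~0xB7BC & 0xFFFF = 0x4843.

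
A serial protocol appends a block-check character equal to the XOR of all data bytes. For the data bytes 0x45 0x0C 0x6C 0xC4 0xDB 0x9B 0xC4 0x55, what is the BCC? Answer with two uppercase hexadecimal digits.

XOR the bytes together:
  start with 0x45
  0x45 ⊕ 0x0C = 0x49
  0x49 ⊕ 0x6C = 0x25
  0x25 ⊕ 0xC4 = 0xE1
  0xE1 ⊕ 0xDB = 0x3A
  0x3A ⊕ 0x9B = 0xA1
  0xA1 ⊕ 0xC4 = 0x65
  0x65 ⊕ 0x55 = 0x30

30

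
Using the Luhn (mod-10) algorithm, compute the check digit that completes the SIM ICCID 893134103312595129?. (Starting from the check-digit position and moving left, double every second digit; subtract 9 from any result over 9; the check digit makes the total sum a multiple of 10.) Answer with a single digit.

0

Partial digits right→left: 9 2 1 5 9 5 2 1 3 3 0 1 4 3 1 3 9 8
Double every second digit counting from the check-digit position (so the 1st, 3rd, 5th, ... of the partial from the right).
  doubled (with −9 where >9): 9 2 9 4 6 0 8 2 9 → sum 49
  kept as-is: 2 5 5 1 3 1 3 3 8 → sum 31
Total = 49 + 31 = 80.
Check digit = (10 − (80 mod 10)) mod 10 = 0.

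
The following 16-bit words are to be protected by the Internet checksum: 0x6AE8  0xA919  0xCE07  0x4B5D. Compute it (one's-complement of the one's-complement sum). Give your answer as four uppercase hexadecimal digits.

D298

One's-complement addition (fold any carry out of bit 15 back into bit 0):
  0x6AE8 + 0xA919 = 0x11401 → wrap carry → 0x1402
  0x1402 + 0xCE07 = 0x0E209
  0xE209 + 0x4B5D = 0x12D66 → wrap carry → 0x2D67
One's-complement sum = 0x2D67.
Checksum = ~0x2D67 & 0xFFFF = 0xD298.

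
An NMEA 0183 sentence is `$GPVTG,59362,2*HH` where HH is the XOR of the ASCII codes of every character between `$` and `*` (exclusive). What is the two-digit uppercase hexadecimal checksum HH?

5B

XOR the ASCII codes of the payload characters:
  'G' = 0x47 → acc = 0x47
  'P' = 0x50 → acc = 0x17
  'V' = 0x56 → acc = 0x41
  'T' = 0x54 → acc = 0x15
  'G' = 0x47 → acc = 0x52
  ',' = 0x2C → acc = 0x7E
  '5' = 0x35 → acc = 0x4B
  '9' = 0x39 → acc = 0x72
  '3' = 0x33 → acc = 0x41
  '6' = 0x36 → acc = 0x77
  '2' = 0x32 → acc = 0x45
  ',' = 0x2C → acc = 0x69
  '2' = 0x32 → acc = 0x5B
Checksum = 0x5B.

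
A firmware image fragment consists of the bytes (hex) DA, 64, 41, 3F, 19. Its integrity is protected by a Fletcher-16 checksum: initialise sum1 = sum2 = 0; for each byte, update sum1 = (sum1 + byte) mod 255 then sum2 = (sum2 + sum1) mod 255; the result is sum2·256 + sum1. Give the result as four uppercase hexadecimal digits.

Running sums (mod 255):
  after byte 0 (DA): sum1=218, sum2=218
  after byte 1 (64): sum1=63, sum2=26
  after byte 2 (41): sum1=128, sum2=154
  after byte 3 (3F): sum1=191, sum2=90
  after byte 4 (19): sum1=216, sum2=51
Checksum = sum2·256 + sum1 = 51·256 + 216 = 13272 = 0x33D8.

33D8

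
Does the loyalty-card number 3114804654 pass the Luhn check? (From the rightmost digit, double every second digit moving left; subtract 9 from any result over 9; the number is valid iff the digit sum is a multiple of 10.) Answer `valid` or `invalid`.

From the right, keep odd positions and double even positions (subtract 9 from any doubled value over 9):
  doubled (positions 2,4,...): 1 8 7 2 6 → sum 24
  kept (positions 1,3,...): 4 6 0 4 1 → sum 15
Total = 39.
39 mod 10 = 9, so the number is invalid.

invalid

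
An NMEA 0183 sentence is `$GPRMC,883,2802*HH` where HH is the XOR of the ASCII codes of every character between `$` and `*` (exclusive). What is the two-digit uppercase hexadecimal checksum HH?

70

XOR the ASCII codes of the payload characters:
  'G' = 0x47 → acc = 0x47
  'P' = 0x50 → acc = 0x17
  'R' = 0x52 → acc = 0x45
  'M' = 0x4D → acc = 0x08
  'C' = 0x43 → acc = 0x4B
  ',' = 0x2C → acc = 0x67
  '8' = 0x38 → acc = 0x5F
  '8' = 0x38 → acc = 0x67
  '3' = 0x33 → acc = 0x54
  ',' = 0x2C → acc = 0x78
  '2' = 0x32 → acc = 0x4A
  '8' = 0x38 → acc = 0x72
  '0' = 0x30 → acc = 0x42
  '2' = 0x32 → acc = 0x70
Checksum = 0x70.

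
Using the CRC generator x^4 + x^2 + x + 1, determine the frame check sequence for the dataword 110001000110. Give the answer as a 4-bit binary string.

Append 4 zeros: 1100010001100000. Divide by 10111 (XOR where the leading bit is 1):
  pos 0: 11000 XOR 10111 = 01111
  pos 1: 11111 XOR 10111 = 01000
  pos 2: 10000 XOR 10111 = 00111
  pos 4: 11100 XOR 10111 = 01011
  pos 5: 10111 XOR 10111 = 00000
  pos 10: 10000 XOR 10111 = 00111
Remainder (last 4 bits) = 1110. This is the CRC / FCS.

1110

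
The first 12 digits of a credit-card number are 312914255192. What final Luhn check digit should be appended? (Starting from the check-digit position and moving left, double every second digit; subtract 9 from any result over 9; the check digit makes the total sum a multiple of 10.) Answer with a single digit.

Partial digits right→left: 2 9 1 5 5 2 4 1 9 2 1 3
Double every second digit counting from the check-digit position (so the 1st, 3rd, 5th, ... of the partial from the right).
  doubled (with −9 where >9): 4 2 1 8 9 2 → sum 26
  kept as-is: 9 5 2 1 2 3 → sum 22
Total = 26 + 22 = 48.
Check digit = (10 − (48 mod 10)) mod 10 = 2.

2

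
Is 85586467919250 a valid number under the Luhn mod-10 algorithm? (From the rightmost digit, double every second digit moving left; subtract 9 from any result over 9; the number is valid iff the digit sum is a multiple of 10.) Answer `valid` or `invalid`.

valid

From the right, keep odd positions and double even positions (subtract 9 from any doubled value over 9):
  doubled (positions 2,4,...): 1 9 9 3 3 1 7 → sum 33
  kept (positions 1,3,...): 0 2 1 7 4 8 5 → sum 27
Total = 60.
60 mod 10 = 0, so the number is valid.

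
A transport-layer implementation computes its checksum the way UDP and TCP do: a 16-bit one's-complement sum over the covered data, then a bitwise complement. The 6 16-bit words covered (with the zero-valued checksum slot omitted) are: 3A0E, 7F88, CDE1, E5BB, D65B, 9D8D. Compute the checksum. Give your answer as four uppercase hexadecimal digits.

One's-complement addition (fold any carry out of bit 15 back into bit 0):
  0x3A0E + 0x7F88 = 0x0B996
  0xB996 + 0xCDE1 = 0x18777 → wrap carry → 0x8778
  0x8778 + 0xE5BB = 0x16D33 → wrap carry → 0x6D34
  0x6D34 + 0xD65B = 0x1438F → wrap carry → 0x4390
  0x4390 + 0x9D8D = 0x0E11D
One's-complement sum = 0xE11D.
Checksum = ~0xE11D & 0xFFFF = 0x1EE2.

1EE2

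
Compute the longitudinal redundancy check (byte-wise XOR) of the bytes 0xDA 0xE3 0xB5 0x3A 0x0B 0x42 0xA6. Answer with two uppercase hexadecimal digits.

59

XOR the bytes together:
  start with 0xDA
  0xDA ⊕ 0xE3 = 0x39
  0x39 ⊕ 0xB5 = 0x8C
  0x8C ⊕ 0x3A = 0xB6
  0xB6 ⊕ 0x0B = 0xBD
  0xBD ⊕ 0x42 = 0xFF
  0xFF ⊕ 0xA6 = 0x59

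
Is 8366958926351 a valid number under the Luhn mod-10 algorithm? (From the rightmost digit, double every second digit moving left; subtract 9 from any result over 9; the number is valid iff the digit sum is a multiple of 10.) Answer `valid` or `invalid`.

From the right, keep odd positions and double even positions (subtract 9 from any doubled value over 9):
  doubled (positions 2,4,...): 1 3 9 1 3 6 → sum 23
  kept (positions 1,3,...): 1 3 2 8 9 6 8 → sum 37
Total = 60.
60 mod 10 = 0, so the number is valid.

valid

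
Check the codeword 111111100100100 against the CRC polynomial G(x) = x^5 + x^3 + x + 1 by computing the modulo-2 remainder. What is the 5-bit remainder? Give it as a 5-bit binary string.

Modulo-2 division of 111111100100100 by 101011:
  pos 0: 111111 XOR 101011 = 010100
  pos 1: 101001 XOR 101011 = 000010
  pos 5: 100010 XOR 101011 = 001001
  pos 7: 100101 XOR 101011 = 001110
  pos 9: 111000 XOR 101011 = 010011
Remainder = 10011 (nonzero — an error is detected).

10011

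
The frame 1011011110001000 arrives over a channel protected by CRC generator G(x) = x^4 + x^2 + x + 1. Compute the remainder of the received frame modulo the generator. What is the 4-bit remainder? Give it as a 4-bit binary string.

0000

Modulo-2 division of 1011011110001000 by 10111:
  pos 0: 10110 XOR 10111 = 00001
  pos 4: 11111 XOR 10111 = 01000
  pos 5: 10000 XOR 10111 = 00111
  pos 7: 11100 XOR 10111 = 01011
  pos 8: 10111 XOR 10111 = 00000
Remainder = 0000 (zero — the frame passes the CRC check).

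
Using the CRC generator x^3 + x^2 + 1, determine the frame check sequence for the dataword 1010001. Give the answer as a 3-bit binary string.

Append 3 zeros: 1010001000. Divide by 1101 (XOR where the leading bit is 1):
  pos 0: 1010 XOR 1101 = 0111
  pos 1: 1110 XOR 1101 = 0011
  pos 3: 1101 XOR 1101 = 0000
Remainder (last 3 bits) = 000. This is the CRC / FCS.

000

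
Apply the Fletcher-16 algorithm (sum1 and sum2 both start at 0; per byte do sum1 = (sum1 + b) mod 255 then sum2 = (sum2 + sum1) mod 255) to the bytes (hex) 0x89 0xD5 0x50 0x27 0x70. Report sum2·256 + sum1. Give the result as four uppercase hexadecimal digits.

B647

Running sums (mod 255):
  after byte 0 (0x89): sum1=137, sum2=137
  after byte 1 (0xD5): sum1=95, sum2=232
  after byte 2 (0x50): sum1=175, sum2=152
  after byte 3 (0x27): sum1=214, sum2=111
  after byte 4 (0x70): sum1=71, sum2=182
Checksum = sum2·256 + sum1 = 182·256 + 71 = 46663 = 0xB647.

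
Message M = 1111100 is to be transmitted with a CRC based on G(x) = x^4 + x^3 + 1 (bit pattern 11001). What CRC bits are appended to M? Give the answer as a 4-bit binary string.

1001

Append 4 zeros: 11111000000. Divide by 11001 (XOR where the leading bit is 1):
  pos 0: 11111 XOR 11001 = 00110
  pos 2: 11000 XOR 11001 = 00001
  pos 6: 10000 XOR 11001 = 01001
Remainder (last 4 bits) = 1001. This is the CRC / FCS.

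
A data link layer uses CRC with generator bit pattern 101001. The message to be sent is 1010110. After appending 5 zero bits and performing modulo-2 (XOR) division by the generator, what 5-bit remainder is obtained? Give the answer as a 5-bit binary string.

01101

Append 5 zeros: 101011000000. Divide by 101001 (XOR where the leading bit is 1):
  pos 0: 101011 XOR 101001 = 000010
  pos 4: 100000 XOR 101001 = 001001
  pos 6: 100100 XOR 101001 = 001101
Remainder (last 5 bits) = 01101. This is the CRC / FCS.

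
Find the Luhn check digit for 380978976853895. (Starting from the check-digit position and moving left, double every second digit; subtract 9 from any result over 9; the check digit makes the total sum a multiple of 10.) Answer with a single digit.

Partial digits right→left: 5 9 8 3 5 8 6 7 9 8 7 9 0 8 3
Double every second digit counting from the check-digit position (so the 1st, 3rd, 5th, ... of the partial from the right).
  doubled (with −9 where >9): 1 7 1 3 9 5 0 6 → sum 32
  kept as-is: 9 3 8 7 8 9 8 → sum 52
Total = 32 + 52 = 84.
Check digit = (10 − (84 mod 10)) mod 10 = 6.

6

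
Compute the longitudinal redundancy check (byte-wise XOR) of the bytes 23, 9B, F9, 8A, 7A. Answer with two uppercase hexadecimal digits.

XOR the bytes together:
  start with 0x23
  0x23 ⊕ 0x9B = 0xB8
  0xB8 ⊕ 0xF9 = 0x41
  0x41 ⊕ 0x8A = 0xCB
  0xCB ⊕ 0x7A = 0xB1

B1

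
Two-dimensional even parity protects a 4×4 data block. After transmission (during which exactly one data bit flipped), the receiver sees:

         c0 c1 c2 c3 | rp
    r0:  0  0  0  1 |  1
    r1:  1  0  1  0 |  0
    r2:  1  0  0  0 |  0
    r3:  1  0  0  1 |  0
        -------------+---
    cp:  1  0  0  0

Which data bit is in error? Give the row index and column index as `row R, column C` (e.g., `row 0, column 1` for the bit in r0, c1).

Recompute each row's even parity and compare to rp:
  r0: data parity 1, sent rp 1 → ok
  r1: data parity 0, sent rp 0 → ok
  r2: data parity 1, sent rp 0 → mismatch
  r3: data parity 0, sent rp 0 → ok
Recompute each column's even parity and compare to cp:
  c0: data parity 1, sent cp 1 → ok
  c1: data parity 0, sent cp 0 → ok
  c2: data parity 1, sent cp 0 → mismatch
  c3: data parity 0, sent cp 0 → ok
Exactly one row (r2) and one column (c2) fail → the flipped bit is at their intersection.

row 2, column 2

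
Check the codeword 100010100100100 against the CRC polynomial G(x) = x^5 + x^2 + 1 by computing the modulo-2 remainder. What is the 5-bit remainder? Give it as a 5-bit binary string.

00000

Modulo-2 division of 100010100100100 by 100101:
  pos 0: 100010 XOR 100101 = 000111
  pos 3: 111100 XOR 100101 = 011001
  pos 4: 110011 XOR 100101 = 010110
  pos 5: 101100 XOR 100101 = 001001
  pos 7: 100101 XOR 100101 = 000000
Remainder = 00000 (zero — the frame passes the CRC check).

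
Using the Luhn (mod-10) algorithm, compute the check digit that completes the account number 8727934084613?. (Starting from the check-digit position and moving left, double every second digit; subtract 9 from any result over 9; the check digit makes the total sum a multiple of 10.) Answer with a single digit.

4

Partial digits right→left: 3 1 6 4 8 0 4 3 9 7 2 7 8
Double every second digit counting from the check-digit position (so the 1st, 3rd, 5th, ... of the partial from the right).
  doubled (with −9 where >9): 6 3 7 8 9 4 7 → sum 44
  kept as-is: 1 4 0 3 7 7 → sum 22
Total = 44 + 22 = 66.
Check digit = (10 − (66 mod 10)) mod 10 = 4.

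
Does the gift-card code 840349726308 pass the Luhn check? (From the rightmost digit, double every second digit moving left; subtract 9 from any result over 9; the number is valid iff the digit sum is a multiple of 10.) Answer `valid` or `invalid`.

From the right, keep odd positions and double even positions (subtract 9 from any doubled value over 9):
  doubled (positions 2,4,...): 0 3 5 8 0 7 → sum 23
  kept (positions 1,3,...): 8 3 2 9 3 4 → sum 29
Total = 52.
52 mod 10 = 2, so the number is invalid.

invalid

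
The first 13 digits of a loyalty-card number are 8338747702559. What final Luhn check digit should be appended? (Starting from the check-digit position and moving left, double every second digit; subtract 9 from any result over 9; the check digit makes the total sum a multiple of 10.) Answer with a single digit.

8

Partial digits right→left: 9 5 5 2 0 7 7 4 7 8 3 3 8
Double every second digit counting from the check-digit position (so the 1st, 3rd, 5th, ... of the partial from the right).
  doubled (with −9 where >9): 9 1 0 5 5 6 7 → sum 33
  kept as-is: 5 2 7 4 8 3 → sum 29
Total = 33 + 29 = 62.
Check digit = (10 − (62 mod 10)) mod 10 = 8.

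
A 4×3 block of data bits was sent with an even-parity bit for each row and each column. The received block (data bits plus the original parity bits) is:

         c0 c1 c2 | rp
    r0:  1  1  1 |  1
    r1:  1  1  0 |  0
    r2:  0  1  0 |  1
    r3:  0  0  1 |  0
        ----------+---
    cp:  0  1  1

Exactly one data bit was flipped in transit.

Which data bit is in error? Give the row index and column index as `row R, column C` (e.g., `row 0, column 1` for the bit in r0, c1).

row 3, column 2

Recompute each row's even parity and compare to rp:
  r0: data parity 1, sent rp 1 → ok
  r1: data parity 0, sent rp 0 → ok
  r2: data parity 1, sent rp 1 → ok
  r3: data parity 1, sent rp 0 → mismatch
Recompute each column's even parity and compare to cp:
  c0: data parity 0, sent cp 0 → ok
  c1: data parity 1, sent cp 1 → ok
  c2: data parity 0, sent cp 1 → mismatch
Exactly one row (r3) and one column (c2) fail → the flipped bit is at their intersection.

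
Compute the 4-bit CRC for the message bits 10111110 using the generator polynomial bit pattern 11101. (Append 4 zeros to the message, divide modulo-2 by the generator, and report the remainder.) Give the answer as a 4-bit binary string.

Append 4 zeros: 101111100000. Divide by 11101 (XOR where the leading bit is 1):
  pos 0: 10111 XOR 11101 = 01010
  pos 1: 10101 XOR 11101 = 01000
  pos 2: 10001 XOR 11101 = 01100
  pos 3: 11000 XOR 11101 = 00101
  pos 5: 10100 XOR 11101 = 01001
  pos 6: 10010 XOR 11101 = 01111
  pos 7: 11110 XOR 11101 = 00011
Remainder (last 4 bits) = 0011. This is the CRC / FCS.

0011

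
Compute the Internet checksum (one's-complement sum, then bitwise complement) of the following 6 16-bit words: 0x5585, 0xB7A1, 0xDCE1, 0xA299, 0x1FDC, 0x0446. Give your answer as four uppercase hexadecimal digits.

One's-complement addition (fold any carry out of bit 15 back into bit 0):
  0x5585 + 0xB7A1 = 0x10D26 → wrap carry → 0x0D27
  0x0D27 + 0xDCE1 = 0x0EA08
  0xEA08 + 0xA299 = 0x18CA1 → wrap carry → 0x8CA2
  0x8CA2 + 0x1FDC = 0x0AC7E
  0xAC7E + 0x0446 = 0x0B0C4
One's-complement sum = 0xB0C4.
Checksum = ~0xB0C4 & 0xFFFF = 0x4F3B.

4F3B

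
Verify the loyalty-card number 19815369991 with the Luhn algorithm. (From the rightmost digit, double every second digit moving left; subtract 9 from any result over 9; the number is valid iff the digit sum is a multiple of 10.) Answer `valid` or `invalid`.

invalid

From the right, keep odd positions and double even positions (subtract 9 from any doubled value over 9):
  doubled (positions 2,4,...): 9 9 6 2 9 → sum 35
  kept (positions 1,3,...): 1 9 6 5 8 1 → sum 30
Total = 65.
65 mod 10 = 5, so the number is invalid.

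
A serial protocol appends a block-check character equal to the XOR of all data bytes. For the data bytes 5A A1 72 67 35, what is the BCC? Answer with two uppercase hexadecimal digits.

XOR the bytes together:
  start with 0x5A
  0x5A ⊕ 0xA1 = 0xFB
  0xFB ⊕ 0x72 = 0x89
  0x89 ⊕ 0x67 = 0xEE
  0xEE ⊕ 0x35 = 0xDB

DB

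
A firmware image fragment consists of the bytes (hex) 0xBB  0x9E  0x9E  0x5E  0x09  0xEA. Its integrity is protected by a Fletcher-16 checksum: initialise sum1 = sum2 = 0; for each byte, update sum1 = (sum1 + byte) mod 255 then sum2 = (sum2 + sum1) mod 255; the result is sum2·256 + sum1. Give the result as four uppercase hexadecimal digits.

Running sums (mod 255):
  after byte 0 (0xBB): sum1=187, sum2=187
  after byte 1 (0x9E): sum1=90, sum2=22
  after byte 2 (0x9E): sum1=248, sum2=15
  after byte 3 (0x5E): sum1=87, sum2=102
  after byte 4 (0x09): sum1=96, sum2=198
  after byte 5 (0xEA): sum1=75, sum2=18
Checksum = sum2·256 + sum1 = 18·256 + 75 = 4683 = 0x124B.

124B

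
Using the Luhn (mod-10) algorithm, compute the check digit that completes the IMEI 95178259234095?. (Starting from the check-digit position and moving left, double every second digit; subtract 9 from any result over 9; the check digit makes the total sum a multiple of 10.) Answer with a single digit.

Partial digits right→left: 5 9 0 4 3 2 9 5 2 8 7 1 5 9
Double every second digit counting from the check-digit position (so the 1st, 3rd, 5th, ... of the partial from the right).
  doubled (with −9 where >9): 1 0 6 9 4 5 1 → sum 26
  kept as-is: 9 4 2 5 8 1 9 → sum 38
Total = 26 + 38 = 64.
Check digit = (10 − (64 mod 10)) mod 10 = 6.

6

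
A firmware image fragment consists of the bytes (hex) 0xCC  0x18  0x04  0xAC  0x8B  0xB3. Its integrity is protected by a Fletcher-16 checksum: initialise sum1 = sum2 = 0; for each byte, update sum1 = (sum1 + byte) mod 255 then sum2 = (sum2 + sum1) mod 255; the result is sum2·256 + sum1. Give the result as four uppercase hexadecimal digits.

Running sums (mod 255):
  after byte 0 (0xCC): sum1=204, sum2=204
  after byte 1 (0x18): sum1=228, sum2=177
  after byte 2 (0x04): sum1=232, sum2=154
  after byte 3 (0xAC): sum1=149, sum2=48
  after byte 4 (0x8B): sum1=33, sum2=81
  after byte 5 (0xB3): sum1=212, sum2=38
Checksum = sum2·256 + sum1 = 38·256 + 212 = 9940 = 0x26D4.

26D4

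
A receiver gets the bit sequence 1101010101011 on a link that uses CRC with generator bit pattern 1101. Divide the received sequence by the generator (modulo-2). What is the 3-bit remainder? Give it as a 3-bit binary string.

100

Modulo-2 division of 1101010101011 by 1101:
  pos 0: 1101 XOR 1101 = 0000
  pos 5: 1010 XOR 1101 = 0111
  pos 6: 1111 XOR 1101 = 0010
  pos 8: 1001 XOR 1101 = 0100
  pos 9: 1001 XOR 1101 = 0100
Remainder = 100 (nonzero — an error is detected).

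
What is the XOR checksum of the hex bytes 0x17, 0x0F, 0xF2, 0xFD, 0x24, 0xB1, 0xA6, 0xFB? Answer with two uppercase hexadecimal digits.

DF

XOR the bytes together:
  start with 0x17
  0x17 ⊕ 0x0F = 0x18
  0x18 ⊕ 0xF2 = 0xEA
  0xEA ⊕ 0xFD = 0x17
  0x17 ⊕ 0x24 = 0x33
  0x33 ⊕ 0xB1 = 0x82
  0x82 ⊕ 0xA6 = 0x24
  0x24 ⊕ 0xFB = 0xDF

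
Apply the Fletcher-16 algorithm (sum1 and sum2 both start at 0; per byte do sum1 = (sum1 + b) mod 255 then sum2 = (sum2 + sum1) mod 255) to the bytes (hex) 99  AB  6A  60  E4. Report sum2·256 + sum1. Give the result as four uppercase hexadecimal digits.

Running sums (mod 255):
  after byte 0 (99): sum1=153, sum2=153
  after byte 1 (AB): sum1=69, sum2=222
  after byte 2 (6A): sum1=175, sum2=142
  after byte 3 (60): sum1=16, sum2=158
  after byte 4 (E4): sum1=244, sum2=147
Checksum = sum2·256 + sum1 = 147·256 + 244 = 37876 = 0x93F4.

93F4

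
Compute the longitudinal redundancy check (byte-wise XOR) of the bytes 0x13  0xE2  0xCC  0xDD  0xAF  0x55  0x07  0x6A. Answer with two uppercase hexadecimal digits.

XOR the bytes together:
  start with 0x13
  0x13 ⊕ 0xE2 = 0xF1
  0xF1 ⊕ 0xCC = 0x3D
  0x3D ⊕ 0xDD = 0xE0
  0xE0 ⊕ 0xAF = 0x4F
  0x4F ⊕ 0x55 = 0x1A
  0x1A ⊕ 0x07 = 0x1D
  0x1D ⊕ 0x6A = 0x77

77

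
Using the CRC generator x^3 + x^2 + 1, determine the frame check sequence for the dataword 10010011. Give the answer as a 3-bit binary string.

Append 3 zeros: 10010011000. Divide by 1101 (XOR where the leading bit is 1):
  pos 0: 1001 XOR 1101 = 0100
  pos 1: 1000 XOR 1101 = 0101
  pos 2: 1010 XOR 1101 = 0111
  pos 3: 1111 XOR 1101 = 0010
  pos 5: 1010 XOR 1101 = 0111
  pos 6: 1110 XOR 1101 = 0011
Remainder (last 3 bits) = 110. This is the CRC / FCS.

110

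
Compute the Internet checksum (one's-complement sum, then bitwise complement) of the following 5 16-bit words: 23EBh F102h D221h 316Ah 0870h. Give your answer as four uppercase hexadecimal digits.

One's-complement addition (fold any carry out of bit 15 back into bit 0):
  0x23EB + 0xF102 = 0x114ED → wrap carry → 0x14EE
  0x14EE + 0xD221 = 0x0E70F
  0xE70F + 0x316A = 0x11879 → wrap carry → 0x187A
  0x187A + 0x0870 = 0x020EA
One's-complement sum = 0x20EA.
Checksum = ~0x20EA & 0xFFFF = 0xDF15.

DF15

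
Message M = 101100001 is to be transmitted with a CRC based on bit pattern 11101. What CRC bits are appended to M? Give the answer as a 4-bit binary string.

Append 4 zeros: 1011000010000. Divide by 11101 (XOR where the leading bit is 1):
  pos 0: 10110 XOR 11101 = 01011
  pos 1: 10110 XOR 11101 = 01011
  pos 2: 10110 XOR 11101 = 01011
  pos 3: 10110 XOR 11101 = 01011
  pos 4: 10111 XOR 11101 = 01010
  pos 5: 10100 XOR 11101 = 01001
  pos 6: 10010 XOR 11101 = 01111
  pos 7: 11110 XOR 11101 = 00011
Remainder (last 4 bits) = 0110. This is the CRC / FCS.

0110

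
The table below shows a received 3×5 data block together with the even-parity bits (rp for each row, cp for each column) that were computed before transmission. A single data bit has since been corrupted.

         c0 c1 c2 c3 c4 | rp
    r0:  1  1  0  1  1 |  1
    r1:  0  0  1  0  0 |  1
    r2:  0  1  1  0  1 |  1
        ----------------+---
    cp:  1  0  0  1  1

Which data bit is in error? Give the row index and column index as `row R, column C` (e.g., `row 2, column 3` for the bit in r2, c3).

Recompute each row's even parity and compare to rp:
  r0: data parity 0, sent rp 1 → mismatch
  r1: data parity 1, sent rp 1 → ok
  r2: data parity 1, sent rp 1 → ok
Recompute each column's even parity and compare to cp:
  c0: data parity 1, sent cp 1 → ok
  c1: data parity 0, sent cp 0 → ok
  c2: data parity 0, sent cp 0 → ok
  c3: data parity 1, sent cp 1 → ok
  c4: data parity 0, sent cp 1 → mismatch
Exactly one row (r0) and one column (c4) fail → the flipped bit is at their intersection.

row 0, column 4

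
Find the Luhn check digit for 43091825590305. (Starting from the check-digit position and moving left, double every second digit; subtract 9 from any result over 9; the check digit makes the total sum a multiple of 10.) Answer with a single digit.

9

Partial digits right→left: 5 0 3 0 9 5 5 2 8 1 9 0 3 4
Double every second digit counting from the check-digit position (so the 1st, 3rd, 5th, ... of the partial from the right).
  doubled (with −9 where >9): 1 6 9 1 7 9 6 → sum 39
  kept as-is: 0 0 5 2 1 0 4 → sum 12
Total = 39 + 12 = 51.
Check digit = (10 − (51 mod 10)) mod 10 = 9.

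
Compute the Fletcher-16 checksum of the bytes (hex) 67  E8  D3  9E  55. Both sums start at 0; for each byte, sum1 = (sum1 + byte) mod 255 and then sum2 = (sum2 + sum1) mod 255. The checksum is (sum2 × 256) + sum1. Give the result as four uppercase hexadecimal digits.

Running sums (mod 255):
  after byte 0 (67): sum1=103, sum2=103
  after byte 1 (E8): sum1=80, sum2=183
  after byte 2 (D3): sum1=36, sum2=219
  after byte 3 (9E): sum1=194, sum2=158
  after byte 4 (55): sum1=24, sum2=182
Checksum = sum2·256 + sum1 = 182·256 + 24 = 46616 = 0xB618.

B618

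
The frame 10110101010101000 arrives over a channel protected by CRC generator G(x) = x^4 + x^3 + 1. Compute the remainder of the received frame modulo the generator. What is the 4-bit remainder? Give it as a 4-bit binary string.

Modulo-2 division of 10110101010101000 by 11001:
  pos 0: 10110 XOR 11001 = 01111
  pos 1: 11111 XOR 11001 = 00110
  pos 3: 11001 XOR 11001 = 00000
  pos 9: 10101 XOR 11001 = 01100
  pos 10: 11000 XOR 11001 = 00001
Remainder = 0100 (nonzero — an error is detected).

0100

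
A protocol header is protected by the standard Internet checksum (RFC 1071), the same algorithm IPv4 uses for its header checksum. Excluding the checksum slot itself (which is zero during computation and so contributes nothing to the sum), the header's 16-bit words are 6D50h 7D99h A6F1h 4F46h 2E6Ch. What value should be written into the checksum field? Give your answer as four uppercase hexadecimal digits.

F071

One's-complement addition (fold any carry out of bit 15 back into bit 0):
  0x6D50 + 0x7D99 = 0x0EAE9
  0xEAE9 + 0xA6F1 = 0x191DA → wrap carry → 0x91DB
  0x91DB + 0x4F46 = 0x0E121
  0xE121 + 0x2E6C = 0x10F8D → wrap carry → 0x0F8E
One's-complement sum = 0x0F8E.
Checksum = ~0x0F8E & 0xFFFF = 0xF071.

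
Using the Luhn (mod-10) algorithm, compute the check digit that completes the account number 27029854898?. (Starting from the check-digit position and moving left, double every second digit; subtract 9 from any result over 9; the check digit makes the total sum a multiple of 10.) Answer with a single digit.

2

Partial digits right→left: 8 9 8 4 5 8 9 2 0 7 2
Double every second digit counting from the check-digit position (so the 1st, 3rd, 5th, ... of the partial from the right).
  doubled (with −9 where >9): 7 7 1 9 0 4 → sum 28
  kept as-is: 9 4 8 2 7 → sum 30
Total = 28 + 30 = 58.
Check digit = (10 − (58 mod 10)) mod 10 = 2.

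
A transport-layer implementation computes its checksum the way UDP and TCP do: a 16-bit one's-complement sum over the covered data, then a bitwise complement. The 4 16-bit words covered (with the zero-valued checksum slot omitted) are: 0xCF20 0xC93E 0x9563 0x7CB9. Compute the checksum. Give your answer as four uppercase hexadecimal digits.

5583

One's-complement addition (fold any carry out of bit 15 back into bit 0):
  0xCF20 + 0xC93E = 0x1985E → wrap carry → 0x985F
  0x985F + 0x9563 = 0x12DC2 → wrap carry → 0x2DC3
  0x2DC3 + 0x7CB9 = 0x0AA7C
One's-complement sum = 0xAA7C.
Checksum = ~0xAA7C & 0xFFFF = 0x5583.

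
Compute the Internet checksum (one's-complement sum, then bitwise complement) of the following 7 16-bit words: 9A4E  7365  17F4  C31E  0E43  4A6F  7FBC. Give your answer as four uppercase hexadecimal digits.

One's-complement addition (fold any carry out of bit 15 back into bit 0):
  0x9A4E + 0x7365 = 0x10DB3 → wrap carry → 0x0DB4
  0x0DB4 + 0x17F4 = 0x025A8
  0x25A8 + 0xC31E = 0x0E8C6
  0xE8C6 + 0x0E43 = 0x0F709
  0xF709 + 0x4A6F = 0x14178 → wrap carry → 0x4179
  0x4179 + 0x7FBC = 0x0C135
One's-complement sum = 0xC135.
Checksum = ~0xC135 & 0xFFFF = 0x3ECA.

3ECA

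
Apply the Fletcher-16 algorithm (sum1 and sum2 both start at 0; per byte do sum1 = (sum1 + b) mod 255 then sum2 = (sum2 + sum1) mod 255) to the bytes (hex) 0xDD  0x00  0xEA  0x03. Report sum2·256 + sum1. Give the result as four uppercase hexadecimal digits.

50CB

Running sums (mod 255):
  after byte 0 (0xDD): sum1=221, sum2=221
  after byte 1 (0x00): sum1=221, sum2=187
  after byte 2 (0xEA): sum1=200, sum2=132
  after byte 3 (0x03): sum1=203, sum2=80
Checksum = sum2·256 + sum1 = 80·256 + 203 = 20683 = 0x50CB.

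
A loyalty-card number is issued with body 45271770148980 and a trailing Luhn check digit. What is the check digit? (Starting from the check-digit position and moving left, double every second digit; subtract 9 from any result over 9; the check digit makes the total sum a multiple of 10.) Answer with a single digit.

Partial digits right→left: 0 8 9 8 4 1 0 7 7 1 7 2 5 4
Double every second digit counting from the check-digit position (so the 1st, 3rd, 5th, ... of the partial from the right).
  doubled (with −9 where >9): 0 9 8 0 5 5 1 → sum 28
  kept as-is: 8 8 1 7 1 2 4 → sum 31
Total = 28 + 31 = 59.
Check digit = (10 − (59 mod 10)) mod 10 = 1.

1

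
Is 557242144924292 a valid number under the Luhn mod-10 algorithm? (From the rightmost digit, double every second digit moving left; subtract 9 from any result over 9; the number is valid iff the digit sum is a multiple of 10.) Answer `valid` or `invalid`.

valid

From the right, keep odd positions and double even positions (subtract 9 from any doubled value over 9):
  doubled (positions 2,4,...): 9 8 9 8 4 4 1 → sum 43
  kept (positions 1,3,...): 2 2 2 4 1 4 7 5 → sum 27
Total = 70.
70 mod 10 = 0, so the number is valid.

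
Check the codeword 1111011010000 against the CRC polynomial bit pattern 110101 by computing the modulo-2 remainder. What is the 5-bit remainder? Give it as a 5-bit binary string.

01000

Modulo-2 division of 1111011010000 by 110101:
  pos 0: 111101 XOR 110101 = 001000
  pos 2: 100010 XOR 110101 = 010111
  pos 3: 101111 XOR 110101 = 011010
  pos 4: 110100 XOR 110101 = 000001
Remainder = 01000 (nonzero — an error is detected).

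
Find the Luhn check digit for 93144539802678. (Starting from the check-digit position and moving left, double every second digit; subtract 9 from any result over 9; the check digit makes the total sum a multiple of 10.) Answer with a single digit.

2

Partial digits right→left: 8 7 6 2 0 8 9 3 5 4 4 1 3 9
Double every second digit counting from the check-digit position (so the 1st, 3rd, 5th, ... of the partial from the right).
  doubled (with −9 where >9): 7 3 0 9 1 8 6 → sum 34
  kept as-is: 7 2 8 3 4 1 9 → sum 34
Total = 34 + 34 = 68.
Check digit = (10 − (68 mod 10)) mod 10 = 2.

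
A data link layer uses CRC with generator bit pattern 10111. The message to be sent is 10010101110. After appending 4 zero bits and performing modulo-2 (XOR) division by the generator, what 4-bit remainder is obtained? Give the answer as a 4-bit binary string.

Append 4 zeros: 100101011100000. Divide by 10111 (XOR where the leading bit is 1):
  pos 0: 10010 XOR 10111 = 00101
  pos 2: 10110 XOR 10111 = 00001
  pos 6: 11110 XOR 10111 = 01001
  pos 7: 10010 XOR 10111 = 00101
  pos 9: 10100 XOR 10111 = 00011
Remainder (last 4 bits) = 0110. This is the CRC / FCS.

0110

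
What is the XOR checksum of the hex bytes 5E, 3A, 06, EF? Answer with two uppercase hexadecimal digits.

XOR the bytes together:
  start with 0x5E
  0x5E ⊕ 0x3A = 0x64
  0x64 ⊕ 0x06 = 0x62
  0x62 ⊕ 0xEF = 0x8D

8D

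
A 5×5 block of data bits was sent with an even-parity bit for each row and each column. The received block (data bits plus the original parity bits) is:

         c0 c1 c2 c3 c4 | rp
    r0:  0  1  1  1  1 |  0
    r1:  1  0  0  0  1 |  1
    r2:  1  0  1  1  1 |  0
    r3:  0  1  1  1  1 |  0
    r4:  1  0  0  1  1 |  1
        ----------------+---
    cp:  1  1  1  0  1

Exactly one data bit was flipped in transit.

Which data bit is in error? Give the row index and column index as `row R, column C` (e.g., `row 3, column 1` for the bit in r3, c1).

Recompute each row's even parity and compare to rp:
  r0: data parity 0, sent rp 0 → ok
  r1: data parity 0, sent rp 1 → mismatch
  r2: data parity 0, sent rp 0 → ok
  r3: data parity 0, sent rp 0 → ok
  r4: data parity 1, sent rp 1 → ok
Recompute each column's even parity and compare to cp:
  c0: data parity 1, sent cp 1 → ok
  c1: data parity 0, sent cp 1 → mismatch
  c2: data parity 1, sent cp 1 → ok
  c3: data parity 0, sent cp 0 → ok
  c4: data parity 1, sent cp 1 → ok
Exactly one row (r1) and one column (c1) fail → the flipped bit is at their intersection.

row 1, column 1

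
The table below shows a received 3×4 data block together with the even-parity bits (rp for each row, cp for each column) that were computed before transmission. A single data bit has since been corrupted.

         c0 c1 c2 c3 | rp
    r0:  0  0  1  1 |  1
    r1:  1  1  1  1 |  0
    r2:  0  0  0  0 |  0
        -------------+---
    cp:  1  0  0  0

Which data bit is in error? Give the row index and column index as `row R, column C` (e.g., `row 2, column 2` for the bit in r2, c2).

row 0, column 1

Recompute each row's even parity and compare to rp:
  r0: data parity 0, sent rp 1 → mismatch
  r1: data parity 0, sent rp 0 → ok
  r2: data parity 0, sent rp 0 → ok
Recompute each column's even parity and compare to cp:
  c0: data parity 1, sent cp 1 → ok
  c1: data parity 1, sent cp 0 → mismatch
  c2: data parity 0, sent cp 0 → ok
  c3: data parity 0, sent cp 0 → ok
Exactly one row (r0) and one column (c1) fail → the flipped bit is at their intersection.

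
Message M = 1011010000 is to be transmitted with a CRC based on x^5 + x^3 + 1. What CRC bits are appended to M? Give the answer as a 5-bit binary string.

Append 5 zeros: 101101000000000. Divide by 101001 (XOR where the leading bit is 1):
  pos 0: 101101 XOR 101001 = 000100
  pos 3: 100000 XOR 101001 = 001001
  pos 5: 100100 XOR 101001 = 001101
  pos 7: 110100 XOR 101001 = 011101
  pos 8: 111010 XOR 101001 = 010011
  pos 9: 100110 XOR 101001 = 001111
Remainder (last 5 bits) = 01111. This is the CRC / FCS.

01111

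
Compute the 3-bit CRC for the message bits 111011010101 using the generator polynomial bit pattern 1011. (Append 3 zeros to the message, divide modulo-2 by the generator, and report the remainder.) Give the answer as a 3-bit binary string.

Append 3 zeros: 111011010101000. Divide by 1011 (XOR where the leading bit is 1):
  pos 0: 1110 XOR 1011 = 0101
  pos 1: 1011 XOR 1011 = 0000
  pos 5: 1010 XOR 1011 = 0001
  pos 8: 1101 XOR 1011 = 0110
  pos 9: 1100 XOR 1011 = 0111
  pos 10: 1110 XOR 1011 = 0101
  pos 11: 1010 XOR 1011 = 0001
Remainder (last 3 bits) = 001. This is the CRC / FCS.

001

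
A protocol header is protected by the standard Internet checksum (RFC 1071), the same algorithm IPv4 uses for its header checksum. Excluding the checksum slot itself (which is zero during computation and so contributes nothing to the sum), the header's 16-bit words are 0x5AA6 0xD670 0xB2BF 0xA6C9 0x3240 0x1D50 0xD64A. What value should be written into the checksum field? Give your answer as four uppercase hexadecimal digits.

One's-complement addition (fold any carry out of bit 15 back into bit 0):
  0x5AA6 + 0xD670 = 0x13116 → wrap carry → 0x3117
  0x3117 + 0xB2BF = 0x0E3D6
  0xE3D6 + 0xA6C9 = 0x18A9F → wrap carry → 0x8AA0
  0x8AA0 + 0x3240 = 0x0BCE0
  0xBCE0 + 0x1D50 = 0x0DA30
  0xDA30 + 0xD64A = 0x1B07A → wrap carry → 0xB07B
One's-complement sum = 0xB07B.
Checksum = ~0xB07B & 0xFFFF = 0x4F84.

4F84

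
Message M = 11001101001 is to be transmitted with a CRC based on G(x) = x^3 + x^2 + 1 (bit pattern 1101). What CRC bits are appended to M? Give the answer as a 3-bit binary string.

000

Append 3 zeros: 11001101001000. Divide by 1101 (XOR where the leading bit is 1):
  pos 0: 1100 XOR 1101 = 0001
  pos 3: 1110 XOR 1101 = 0011
  pos 5: 1110 XOR 1101 = 0011
  pos 7: 1101 XOR 1101 = 0000
Remainder (last 3 bits) = 000. This is the CRC / FCS.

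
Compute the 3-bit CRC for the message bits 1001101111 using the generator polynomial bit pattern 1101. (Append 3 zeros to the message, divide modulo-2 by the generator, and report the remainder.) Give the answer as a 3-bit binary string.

010

Append 3 zeros: 1001101111000. Divide by 1101 (XOR where the leading bit is 1):
  pos 0: 1001 XOR 1101 = 0100
  pos 1: 1001 XOR 1101 = 0100
  pos 2: 1000 XOR 1101 = 0101
  pos 3: 1011 XOR 1101 = 0110
  pos 4: 1101 XOR 1101 = 0000
  pos 8: 1100 XOR 1101 = 0001
Remainder (last 3 bits) = 010. This is the CRC / FCS.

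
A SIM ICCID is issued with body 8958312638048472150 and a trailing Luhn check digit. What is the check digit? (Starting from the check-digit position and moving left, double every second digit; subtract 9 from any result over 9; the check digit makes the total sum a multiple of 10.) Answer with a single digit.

Partial digits right→left: 0 5 1 2 7 4 8 4 0 8 3 6 2 1 3 8 5 9 8
Double every second digit counting from the check-digit position (so the 1st, 3rd, 5th, ... of the partial from the right).
  doubled (with −9 where >9): 0 2 5 7 0 6 4 6 1 7 → sum 38
  kept as-is: 5 2 4 4 8 6 1 8 9 → sum 47
Total = 38 + 47 = 85.
Check digit = (10 − (85 mod 10)) mod 10 = 5.

5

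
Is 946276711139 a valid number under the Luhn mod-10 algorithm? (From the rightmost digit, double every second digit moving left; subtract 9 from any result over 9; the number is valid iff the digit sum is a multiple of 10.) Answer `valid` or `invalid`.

invalid

From the right, keep odd positions and double even positions (subtract 9 from any doubled value over 9):
  doubled (positions 2,4,...): 6 2 5 5 3 9 → sum 30
  kept (positions 1,3,...): 9 1 1 6 2 4 → sum 23
Total = 53.
53 mod 10 = 3, so the number is invalid.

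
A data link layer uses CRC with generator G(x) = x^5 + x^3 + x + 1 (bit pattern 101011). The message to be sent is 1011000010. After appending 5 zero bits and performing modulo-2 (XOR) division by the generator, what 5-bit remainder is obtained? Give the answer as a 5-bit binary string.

Append 5 zeros: 101100001000000. Divide by 101011 (XOR where the leading bit is 1):
  pos 0: 101100 XOR 101011 = 000111
  pos 3: 111001 XOR 101011 = 010010
  pos 4: 100100 XOR 101011 = 001111
  pos 6: 111100 XOR 101011 = 010111
  pos 7: 101110 XOR 101011 = 000101
Remainder (last 5 bits) = 10100. This is the CRC / FCS.

10100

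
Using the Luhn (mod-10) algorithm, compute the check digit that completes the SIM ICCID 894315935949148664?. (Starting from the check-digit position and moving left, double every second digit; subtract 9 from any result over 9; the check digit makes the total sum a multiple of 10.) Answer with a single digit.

5

Partial digits right→left: 4 6 6 8 4 1 9 4 9 5 3 9 5 1 3 4 9 8
Double every second digit counting from the check-digit position (so the 1st, 3rd, 5th, ... of the partial from the right).
  doubled (with −9 where >9): 8 3 8 9 9 6 1 6 9 → sum 59
  kept as-is: 6 8 1 4 5 9 1 4 8 → sum 46
Total = 59 + 46 = 105.
Check digit = (10 − (105 mod 10)) mod 10 = 5.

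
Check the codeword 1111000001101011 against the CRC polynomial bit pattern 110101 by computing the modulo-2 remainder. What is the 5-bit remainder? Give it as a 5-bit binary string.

01011

Modulo-2 division of 1111000001101011 by 110101:
  pos 0: 111100 XOR 110101 = 001001
  pos 2: 100100 XOR 110101 = 010001
  pos 3: 100010 XOR 110101 = 010111
  pos 4: 101111 XOR 110101 = 011010
  pos 5: 110101 XOR 110101 = 000000
Remainder = 01011 (nonzero — an error is detected).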